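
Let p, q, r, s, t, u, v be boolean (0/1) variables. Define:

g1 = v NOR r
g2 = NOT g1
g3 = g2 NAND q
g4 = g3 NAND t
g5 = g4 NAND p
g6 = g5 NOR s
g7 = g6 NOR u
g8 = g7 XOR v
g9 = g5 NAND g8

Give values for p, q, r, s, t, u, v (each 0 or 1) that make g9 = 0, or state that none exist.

Check with p=0, q=0, r=1, s=1, t=0, u=0, v=0:
g1 = v NOR r = 0 NOR 1 = 0
g2 = NOT g1 = NOT 0 = 1
g3 = g2 NAND q = 1 NAND 0 = 1
g4 = g3 NAND t = 1 NAND 0 = 1
g5 = g4 NAND p = 1 NAND 0 = 1
g6 = g5 NOR s = 1 NOR 1 = 0
g7 = g6 NOR u = 0 NOR 0 = 1
g8 = g7 XOR v = 1 XOR 0 = 1
g9 = g5 NAND g8 = 1 NAND 1 = 0
So g9 = 0 as required.

p=0, q=0, r=1, s=1, t=0, u=0, v=0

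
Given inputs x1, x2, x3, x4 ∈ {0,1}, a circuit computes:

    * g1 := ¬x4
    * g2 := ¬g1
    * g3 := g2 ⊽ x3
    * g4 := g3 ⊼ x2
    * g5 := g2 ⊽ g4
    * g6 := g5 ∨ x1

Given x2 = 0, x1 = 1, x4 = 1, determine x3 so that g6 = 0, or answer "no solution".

no solution exists

With x2 = 0, x1 = 1, x4 = 1 fixed, none of the 2 settings of x3 give g6 = 0.
For example, with x3=1:
g1 = ¬x4 = ¬1 = 0
g2 = ¬g1 = ¬0 = 1
g3 = g2 ⊽ x3 = 1 ⊽ 1 = 0
g4 = g3 ⊼ x2 = 0 ⊼ 0 = 1
g5 = g2 ⊽ g4 = 1 ⊽ 1 = 0
g6 = g5 ∨ x1 = 0 ∨ 1 = 1
giving g6 = 1 ≠ 0.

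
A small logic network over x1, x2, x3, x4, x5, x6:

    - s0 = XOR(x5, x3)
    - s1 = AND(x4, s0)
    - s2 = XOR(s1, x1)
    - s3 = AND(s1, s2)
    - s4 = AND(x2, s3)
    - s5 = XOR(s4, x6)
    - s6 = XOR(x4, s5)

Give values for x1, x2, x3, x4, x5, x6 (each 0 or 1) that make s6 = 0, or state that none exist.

x1=1, x2=0, x3=1, x4=1, x5=1, x6=1

s6 = XOR(x4, s5) must be 0, so x4 and s5 are equal.
Check with x1=1, x2=0, x3=1, x4=1, x5=1, x6=1:
s0 = XOR(x5, x3) = XOR(1, 1) = 0
s1 = AND(x4, s0) = AND(1, 0) = 0
s2 = XOR(s1, x1) = XOR(0, 1) = 1
s3 = AND(s1, s2) = AND(0, 1) = 0
s4 = AND(x2, s3) = AND(0, 0) = 0
s5 = XOR(s4, x6) = XOR(0, 1) = 1
s6 = XOR(x4, s5) = XOR(1, 1) = 0
So s6 = 0 as required.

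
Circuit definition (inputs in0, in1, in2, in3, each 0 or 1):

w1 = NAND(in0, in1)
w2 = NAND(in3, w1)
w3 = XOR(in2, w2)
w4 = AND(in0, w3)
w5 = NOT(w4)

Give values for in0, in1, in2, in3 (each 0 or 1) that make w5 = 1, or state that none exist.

in0=1, in1=0, in2=1, in3=0

Check with in0=1, in1=0, in2=1, in3=0:
w1 = NAND(in0, in1) = NAND(1, 0) = 1
w2 = NAND(in3, w1) = NAND(0, 1) = 1
w3 = XOR(in2, w2) = XOR(1, 1) = 0
w4 = AND(in0, w3) = AND(1, 0) = 0
w5 = NOT(w4) = NOT 0 = 1
So w5 = 1 as required.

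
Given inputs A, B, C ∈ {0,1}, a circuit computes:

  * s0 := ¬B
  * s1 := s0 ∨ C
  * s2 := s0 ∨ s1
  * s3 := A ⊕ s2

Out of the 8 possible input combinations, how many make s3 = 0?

4

s3 = A ⊕ s2 must be 0, so A and s2 are equal.
Satisfying assignments:
  A=0, B=1, C=0
  A=1, B=0, C=0
  A=1, B=0, C=1
  A=1, B=1, C=1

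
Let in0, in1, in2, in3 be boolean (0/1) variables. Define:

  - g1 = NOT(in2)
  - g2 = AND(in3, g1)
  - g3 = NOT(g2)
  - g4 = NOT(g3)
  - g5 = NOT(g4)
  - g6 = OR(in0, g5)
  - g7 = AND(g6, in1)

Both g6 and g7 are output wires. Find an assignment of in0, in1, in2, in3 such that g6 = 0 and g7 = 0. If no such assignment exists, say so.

in0=0, in1=0, in2=0, in3=1

Check with in0=0, in1=0, in2=0, in3=1:
g1 = NOT(in2) = NOT 0 = 1
g2 = AND(in3, g1) = AND(1, 1) = 1
g3 = NOT(g2) = NOT 1 = 0
g4 = NOT(g3) = NOT 0 = 1
g5 = NOT(g4) = NOT 1 = 0
g6 = OR(in0, g5) = OR(0, 0) = 0
g7 = AND(g6, in1) = AND(0, 0) = 0
So g6 = 0 and g7 = 0.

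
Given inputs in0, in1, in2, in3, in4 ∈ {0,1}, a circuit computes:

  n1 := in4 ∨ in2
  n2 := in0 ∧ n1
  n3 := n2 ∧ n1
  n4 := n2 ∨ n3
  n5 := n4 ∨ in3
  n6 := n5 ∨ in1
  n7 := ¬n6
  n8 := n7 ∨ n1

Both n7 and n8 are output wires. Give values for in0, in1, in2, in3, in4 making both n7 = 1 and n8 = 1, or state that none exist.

Check with in0=1, in1=0, in2=0, in3=0, in4=0:
n1 = in4 ∨ in2 = 0 ∨ 0 = 0
n2 = in0 ∧ n1 = 1 ∧ 0 = 0
n3 = n2 ∧ n1 = 0 ∧ 0 = 0
n4 = n2 ∨ n3 = 0 ∨ 0 = 0
n5 = n4 ∨ in3 = 0 ∨ 0 = 0
n6 = n5 ∨ in1 = 0 ∨ 0 = 0
n7 = ¬n6 = ¬0 = 1
n8 = n7 ∨ n1 = 1 ∨ 0 = 1
So n7 = 1 and n8 = 1.

in0=1, in1=0, in2=0, in3=0, in4=0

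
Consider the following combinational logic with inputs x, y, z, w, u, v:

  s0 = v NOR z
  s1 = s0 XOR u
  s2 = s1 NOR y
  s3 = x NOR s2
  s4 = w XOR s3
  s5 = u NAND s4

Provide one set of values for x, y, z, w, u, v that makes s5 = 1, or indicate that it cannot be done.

Check with x=1, y=0, z=0, w=1, u=0, v=1:
s0 = v NOR z = 1 NOR 0 = 0
s1 = s0 XOR u = 0 XOR 0 = 0
s2 = s1 NOR y = 0 NOR 0 = 1
s3 = x NOR s2 = 1 NOR 1 = 0
s4 = w XOR s3 = 1 XOR 0 = 1
s5 = u NAND s4 = 0 NAND 1 = 1
So s5 = 1 as required.

x=1, y=0, z=0, w=1, u=0, v=1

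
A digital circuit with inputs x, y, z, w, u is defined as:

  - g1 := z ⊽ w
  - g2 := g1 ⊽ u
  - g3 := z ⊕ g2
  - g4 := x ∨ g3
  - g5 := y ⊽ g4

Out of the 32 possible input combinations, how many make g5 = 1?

g5 = y ⊽ g4 must be 1, so both y = 0 and g4 = 0.
g4 = x ∨ g3 must be 0, so both x = 0 and g3 = 0.
Satisfying assignments:
  x=0, y=0, z=0, w=0, u=0
  x=0, y=0, z=0, w=0, u=1
  x=0, y=0, z=0, w=1, u=1
  x=0, y=0, z=1, w=0, u=0
  x=0, y=0, z=1, w=1, u=0

5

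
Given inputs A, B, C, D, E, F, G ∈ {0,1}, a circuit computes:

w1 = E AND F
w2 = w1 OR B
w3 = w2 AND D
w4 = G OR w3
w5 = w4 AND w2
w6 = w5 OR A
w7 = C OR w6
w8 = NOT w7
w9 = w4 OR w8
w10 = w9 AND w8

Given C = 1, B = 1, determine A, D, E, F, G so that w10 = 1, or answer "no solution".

With C = 1, B = 1 fixed, none of the 32 settings of A, D, E, F, G give w10 = 1.
For example, with A=1, D=0, E=0, F=1, G=0:
w1 = E AND F = 0 AND 1 = 0
w2 = w1 OR B = 0 OR 1 = 1
w3 = w2 AND D = 1 AND 0 = 0
w4 = G OR w3 = 0 OR 0 = 0
w5 = w4 AND w2 = 0 AND 1 = 0
w6 = w5 OR A = 0 OR 1 = 1
w7 = C OR w6 = 1 OR 1 = 1
w8 = NOT w7 = NOT 1 = 0
w9 = w4 OR w8 = 0 OR 0 = 0
w10 = w9 AND w8 = 0 AND 0 = 0
giving w10 = 0 ≠ 1.

no solution exists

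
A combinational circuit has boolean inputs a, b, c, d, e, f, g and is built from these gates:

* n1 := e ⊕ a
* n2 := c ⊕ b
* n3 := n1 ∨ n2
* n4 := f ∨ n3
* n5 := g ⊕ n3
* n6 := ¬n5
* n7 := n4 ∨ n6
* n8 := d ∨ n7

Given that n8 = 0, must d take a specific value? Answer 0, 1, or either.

n8 = d ∨ n7 must be 0, so both d = 0 and n7 = 0.
n7 = n4 ∨ n6 must be 0, so both n4 = 0 and n6 = 0.
Every assignment with n8 = 0 has d = 0; there are 4 such assignment(s).
  a=0, b=0, c=0, d=0, e=0, f=0, g=1
  a=0, b=1, c=1, d=0, e=0, f=0, g=1
  a=1, b=0, c=0, d=0, e=1, f=0, g=1
  a=1, b=1, c=1, d=0, e=1, f=0, g=1

0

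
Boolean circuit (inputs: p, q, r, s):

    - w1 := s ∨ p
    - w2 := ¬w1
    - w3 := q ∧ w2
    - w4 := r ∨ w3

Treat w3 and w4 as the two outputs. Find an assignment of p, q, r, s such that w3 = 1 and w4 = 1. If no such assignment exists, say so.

Check with p=0, q=1, r=0, s=0:
w1 = s ∨ p = 0 ∨ 0 = 0
w2 = ¬w1 = ¬0 = 1
w3 = q ∧ w2 = 1 ∧ 1 = 1
w4 = r ∨ w3 = 0 ∨ 1 = 1
So w3 = 1 and w4 = 1.

p=0, q=1, r=0, s=0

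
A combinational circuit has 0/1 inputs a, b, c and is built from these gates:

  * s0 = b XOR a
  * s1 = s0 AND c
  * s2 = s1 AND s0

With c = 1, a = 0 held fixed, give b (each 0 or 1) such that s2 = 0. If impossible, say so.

b=0

s2 = s1 AND s0 must be 0, so at least one of s1, s0 is 0.
Check with c = 1, a = 0 and b=0:
s0 = b XOR a = 0 XOR 0 = 0
s1 = s0 AND c = 0 AND 1 = 0
s2 = s1 AND s0 = 0 AND 0 = 0
So s2 = 0.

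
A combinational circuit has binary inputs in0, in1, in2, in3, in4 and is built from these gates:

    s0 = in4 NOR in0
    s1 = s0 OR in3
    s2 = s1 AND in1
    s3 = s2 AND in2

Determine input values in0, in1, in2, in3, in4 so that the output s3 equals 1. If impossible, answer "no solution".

in0=0, in1=1, in2=1, in3=1, in4=0

s3 = s2 AND in2 must be 1, so both s2 = 1 and in2 = 1.
s2 = s1 AND in1 must be 1, so both s1 = 1 and in1 = 1.
Check with in0=0, in1=1, in2=1, in3=1, in4=0:
s0 = in4 NOR in0 = 0 NOR 0 = 1
s1 = s0 OR in3 = 1 OR 1 = 1
s2 = s1 AND in1 = 1 AND 1 = 1
s3 = s2 AND in2 = 1 AND 1 = 1
So s3 = 1 as required.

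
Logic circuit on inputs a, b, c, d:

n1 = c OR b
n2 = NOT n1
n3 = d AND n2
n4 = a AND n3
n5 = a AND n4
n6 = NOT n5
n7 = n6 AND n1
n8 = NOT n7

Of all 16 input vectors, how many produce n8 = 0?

n8 = NOT n7 must be 0, so n7 = 1.
Enumerating the 16 input combinations, 12 give n8 = 0 and 4 give n8 = 1.

12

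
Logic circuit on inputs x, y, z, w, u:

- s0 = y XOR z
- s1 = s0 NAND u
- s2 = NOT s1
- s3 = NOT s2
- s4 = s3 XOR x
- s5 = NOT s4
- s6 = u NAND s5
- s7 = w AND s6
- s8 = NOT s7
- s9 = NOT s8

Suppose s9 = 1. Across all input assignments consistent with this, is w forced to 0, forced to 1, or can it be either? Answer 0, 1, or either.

1

s9 = NOT s8 must be 1, so s8 = 0.
s8 = NOT s7 must be 0, so s7 = 1.
Every assignment with s9 = 1 has w = 1; there are 12 such assignment(s).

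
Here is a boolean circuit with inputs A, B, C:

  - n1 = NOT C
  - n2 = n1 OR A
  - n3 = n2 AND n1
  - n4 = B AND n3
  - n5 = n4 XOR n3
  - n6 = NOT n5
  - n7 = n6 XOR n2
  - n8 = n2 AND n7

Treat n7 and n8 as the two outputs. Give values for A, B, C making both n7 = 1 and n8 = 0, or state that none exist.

A=0, B=1, C=1

Check with A=0, B=1, C=1:
n1 = NOT C = NOT 1 = 0
n2 = n1 OR A = 0 OR 0 = 0
n3 = n2 AND n1 = 0 AND 0 = 0
n4 = B AND n3 = 1 AND 0 = 0
n5 = n4 XOR n3 = 0 XOR 0 = 0
n6 = NOT n5 = NOT 0 = 1
n7 = n6 XOR n2 = 1 XOR 0 = 1
n8 = n2 AND n7 = 0 AND 1 = 0
So n7 = 1 and n8 = 0.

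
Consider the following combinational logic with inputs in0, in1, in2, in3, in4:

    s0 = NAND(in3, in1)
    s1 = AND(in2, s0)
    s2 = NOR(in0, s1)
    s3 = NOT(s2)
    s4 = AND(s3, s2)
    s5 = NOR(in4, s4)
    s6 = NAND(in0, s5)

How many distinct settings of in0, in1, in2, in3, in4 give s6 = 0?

8

s6 = NAND(in0, s5) must be 0, so both in0 = 1 and s5 = 1.
s5 = NOR(in4, s4) must be 1, so both in4 = 0 and s4 = 0.
s4 = AND(s3, s2) must be 0, so at least one of s3, s2 is 0.
Enumerating the 32 input combinations, 8 give s6 = 0 and 24 give s6 = 1.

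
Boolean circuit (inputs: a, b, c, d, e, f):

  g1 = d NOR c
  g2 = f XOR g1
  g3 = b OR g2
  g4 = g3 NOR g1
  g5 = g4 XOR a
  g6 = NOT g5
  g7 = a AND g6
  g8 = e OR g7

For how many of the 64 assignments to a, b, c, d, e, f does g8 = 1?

35

g8 = e OR g7 must be 1, so at least one of e, g7 is 1.
Enumerating the 64 input combinations, 35 give g8 = 1 and 29 give g8 = 0.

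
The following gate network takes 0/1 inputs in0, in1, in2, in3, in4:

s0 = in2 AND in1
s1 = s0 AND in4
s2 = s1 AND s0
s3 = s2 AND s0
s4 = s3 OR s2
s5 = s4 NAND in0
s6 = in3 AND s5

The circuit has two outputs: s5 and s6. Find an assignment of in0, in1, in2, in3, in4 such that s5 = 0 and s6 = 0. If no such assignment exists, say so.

in0=1, in1=1, in2=1, in3=0, in4=1

Check with in0=1, in1=1, in2=1, in3=0, in4=1:
s0 = in2 AND in1 = 1 AND 1 = 1
s1 = s0 AND in4 = 1 AND 1 = 1
s2 = s1 AND s0 = 1 AND 1 = 1
s3 = s2 AND s0 = 1 AND 1 = 1
s4 = s3 OR s2 = 1 OR 1 = 1
s5 = s4 NAND in0 = 1 NAND 1 = 0
s6 = in3 AND s5 = 0 AND 0 = 0
So s5 = 0 and s6 = 0.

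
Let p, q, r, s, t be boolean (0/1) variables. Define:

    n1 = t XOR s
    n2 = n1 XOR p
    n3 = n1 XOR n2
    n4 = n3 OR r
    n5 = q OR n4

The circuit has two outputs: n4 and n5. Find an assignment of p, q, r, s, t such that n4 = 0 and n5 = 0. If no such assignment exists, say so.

Check with p=0, q=0, r=0, s=0, t=1:
n1 = t XOR s = 1 XOR 0 = 1
n2 = n1 XOR p = 1 XOR 0 = 1
n3 = n1 XOR n2 = 1 XOR 1 = 0
n4 = n3 OR r = 0 OR 0 = 0
n5 = q OR n4 = 0 OR 0 = 0
So n4 = 0 and n5 = 0.

p=0, q=0, r=0, s=0, t=1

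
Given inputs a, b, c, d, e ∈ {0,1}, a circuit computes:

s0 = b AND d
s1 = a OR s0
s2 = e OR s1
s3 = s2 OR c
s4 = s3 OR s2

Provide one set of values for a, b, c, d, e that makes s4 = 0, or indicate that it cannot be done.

s4 = s3 OR s2 must be 0, so both s3 = 0 and s2 = 0.
s3 = s2 OR c must be 0, so both s2 = 0 and c = 0.
Check with a=0, b=0, c=0, d=1, e=0:
s0 = b AND d = 0 AND 1 = 0
s1 = a OR s0 = 0 OR 0 = 0
s2 = e OR s1 = 0 OR 0 = 0
s3 = s2 OR c = 0 OR 0 = 0
s4 = s3 OR s2 = 0 OR 0 = 0
So s4 = 0 as required.

a=0, b=0, c=0, d=1, e=0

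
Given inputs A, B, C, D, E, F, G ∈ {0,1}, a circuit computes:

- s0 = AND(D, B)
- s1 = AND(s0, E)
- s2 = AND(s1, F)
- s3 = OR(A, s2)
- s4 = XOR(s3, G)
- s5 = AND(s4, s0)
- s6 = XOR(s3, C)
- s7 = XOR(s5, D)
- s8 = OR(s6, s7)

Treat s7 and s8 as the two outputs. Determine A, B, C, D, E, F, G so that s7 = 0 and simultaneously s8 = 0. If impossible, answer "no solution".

A=0, B=1, C=0, D=0, E=1, F=0, G=0

Check with A=0, B=1, C=0, D=0, E=1, F=0, G=0:
s0 = AND(D, B) = AND(0, 1) = 0
s1 = AND(s0, E) = AND(0, 1) = 0
s2 = AND(s1, F) = AND(0, 0) = 0
s3 = OR(A, s2) = OR(0, 0) = 0
s4 = XOR(s3, G) = XOR(0, 0) = 0
s5 = AND(s4, s0) = AND(0, 0) = 0
s6 = XOR(s3, C) = XOR(0, 0) = 0
s7 = XOR(s5, D) = XOR(0, 0) = 0
s8 = OR(s6, s7) = OR(0, 0) = 0
So s7 = 0 and s8 = 0.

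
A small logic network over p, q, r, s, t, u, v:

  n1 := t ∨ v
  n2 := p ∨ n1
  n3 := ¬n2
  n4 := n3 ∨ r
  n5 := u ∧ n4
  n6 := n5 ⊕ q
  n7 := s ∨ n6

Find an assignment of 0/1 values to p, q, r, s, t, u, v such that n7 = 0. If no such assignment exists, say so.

p=1, q=0, r=0, s=0, t=1, u=1, v=1

n7 = s ∨ n6 must be 0, so both s = 0 and n6 = 0.
Check with p=1, q=0, r=0, s=0, t=1, u=1, v=1:
n1 = t ∨ v = 1 ∨ 1 = 1
n2 = p ∨ n1 = 1 ∨ 1 = 1
n3 = ¬n2 = ¬1 = 0
n4 = n3 ∨ r = 0 ∨ 0 = 0
n5 = u ∧ n4 = 1 ∧ 0 = 0
n6 = n5 ⊕ q = 0 ⊕ 0 = 0
n7 = s ∨ n6 = 0 ∨ 0 = 0
So n7 = 0 as required.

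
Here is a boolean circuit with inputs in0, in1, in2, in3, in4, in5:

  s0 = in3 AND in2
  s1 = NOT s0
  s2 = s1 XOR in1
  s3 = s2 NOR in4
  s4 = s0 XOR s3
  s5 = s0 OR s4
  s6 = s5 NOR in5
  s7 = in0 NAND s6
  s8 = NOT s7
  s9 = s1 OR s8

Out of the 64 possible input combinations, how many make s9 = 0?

16

s9 = s1 OR s8 must be 0, so both s1 = 0 and s8 = 0.
s1 = NOT s0 must be 0, so s0 = 1.
Enumerating the 64 input combinations, 16 give s9 = 0 and 48 give s9 = 1.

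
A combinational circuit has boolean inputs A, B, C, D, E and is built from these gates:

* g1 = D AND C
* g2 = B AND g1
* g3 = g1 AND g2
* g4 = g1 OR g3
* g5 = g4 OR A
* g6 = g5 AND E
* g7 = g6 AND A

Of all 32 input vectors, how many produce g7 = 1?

g7 = g6 AND A must be 1, so both g6 = 1 and A = 1.
g6 = g5 AND E must be 1, so both g5 = 1 and E = 1.
Enumerating the 32 input combinations, 8 give g7 = 1 and 24 give g7 = 0.

8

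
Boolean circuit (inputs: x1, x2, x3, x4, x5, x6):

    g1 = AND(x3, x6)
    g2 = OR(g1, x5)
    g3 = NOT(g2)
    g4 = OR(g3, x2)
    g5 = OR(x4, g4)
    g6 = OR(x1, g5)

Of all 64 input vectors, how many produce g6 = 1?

59

g6 = OR(x1, g5) must be 1, so at least one of x1, g5 is 1.
Enumerating the 64 input combinations, 59 give g6 = 1 and 5 give g6 = 0.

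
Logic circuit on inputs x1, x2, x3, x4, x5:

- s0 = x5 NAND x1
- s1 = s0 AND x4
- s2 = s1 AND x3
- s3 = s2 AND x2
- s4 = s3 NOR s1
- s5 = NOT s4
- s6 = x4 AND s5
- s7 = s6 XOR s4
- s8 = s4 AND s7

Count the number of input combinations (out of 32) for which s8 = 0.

12

s8 = s4 AND s7 must be 0, so at least one of s4, s7 is 0.
Enumerating the 32 input combinations, 12 give s8 = 0 and 20 give s8 = 1.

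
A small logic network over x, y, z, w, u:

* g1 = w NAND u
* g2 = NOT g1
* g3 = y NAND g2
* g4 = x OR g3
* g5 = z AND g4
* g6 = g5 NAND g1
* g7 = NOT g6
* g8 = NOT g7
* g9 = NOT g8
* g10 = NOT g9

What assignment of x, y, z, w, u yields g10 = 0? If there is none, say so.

Check with x=0, y=1, z=1, w=0, u=1:
g1 = w NAND u = 0 NAND 1 = 1
g2 = NOT g1 = NOT 1 = 0
g3 = y NAND g2 = 1 NAND 0 = 1
g4 = x OR g3 = 0 OR 1 = 1
g5 = z AND g4 = 1 AND 1 = 1
g6 = g5 NAND g1 = 1 NAND 1 = 0
g7 = NOT g6 = NOT 0 = 1
g8 = NOT g7 = NOT 1 = 0
g9 = NOT g8 = NOT 0 = 1
g10 = NOT g9 = NOT 1 = 0
So g10 = 0 as required.

x=0, y=1, z=1, w=0, u=1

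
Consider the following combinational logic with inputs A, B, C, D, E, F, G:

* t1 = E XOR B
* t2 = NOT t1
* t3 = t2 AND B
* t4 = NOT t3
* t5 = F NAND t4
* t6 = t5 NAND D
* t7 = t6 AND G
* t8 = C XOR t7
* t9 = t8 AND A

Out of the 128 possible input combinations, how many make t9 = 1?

32

t9 = t8 AND A must be 1, so both t8 = 1 and A = 1.
t8 = C XOR t7 must be 1, so C and t7 differ.
Enumerating the 128 input combinations, 32 give t9 = 1 and 96 give t9 = 0.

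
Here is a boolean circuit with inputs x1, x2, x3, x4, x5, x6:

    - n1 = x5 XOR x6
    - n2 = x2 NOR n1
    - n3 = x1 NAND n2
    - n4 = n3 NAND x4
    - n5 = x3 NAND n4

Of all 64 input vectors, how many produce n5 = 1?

46

n5 = x3 NAND n4 must be 1, so at least one of x3, n4 is 0.
Enumerating the 64 input combinations, 46 give n5 = 1 and 18 give n5 = 0.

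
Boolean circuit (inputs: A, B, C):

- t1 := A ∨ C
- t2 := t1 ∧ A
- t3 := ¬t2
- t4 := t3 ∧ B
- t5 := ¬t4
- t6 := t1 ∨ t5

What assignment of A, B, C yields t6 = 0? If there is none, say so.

Check with A=0, B=1, C=0:
t1 = A ∨ C = 0 ∨ 0 = 0
t2 = t1 ∧ A = 0 ∧ 0 = 0
t3 = ¬t2 = ¬0 = 1
t4 = t3 ∧ B = 1 ∧ 1 = 1
t5 = ¬t4 = ¬1 = 0
t6 = t1 ∨ t5 = 0 ∨ 0 = 0
So t6 = 0 as required.

A=0, B=1, C=0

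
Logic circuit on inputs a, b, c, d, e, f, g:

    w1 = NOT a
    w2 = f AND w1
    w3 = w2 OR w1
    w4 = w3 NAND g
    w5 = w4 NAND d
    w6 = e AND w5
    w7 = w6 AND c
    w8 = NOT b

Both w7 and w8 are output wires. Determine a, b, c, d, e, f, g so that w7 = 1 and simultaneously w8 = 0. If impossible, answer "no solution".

Check with a=0, b=1, c=1, d=1, e=1, f=0, g=1:
w1 = NOT a = NOT 0 = 1
w2 = f AND w1 = 0 AND 1 = 0
w3 = w2 OR w1 = 0 OR 1 = 1
w4 = w3 NAND g = 1 NAND 1 = 0
w5 = w4 NAND d = 0 NAND 1 = 1
w6 = e AND w5 = 1 AND 1 = 1
w7 = w6 AND c = 1 AND 1 = 1
w8 = NOT b = NOT 1 = 0
So w7 = 1 and w8 = 0.

a=0, b=1, c=1, d=1, e=1, f=0, g=1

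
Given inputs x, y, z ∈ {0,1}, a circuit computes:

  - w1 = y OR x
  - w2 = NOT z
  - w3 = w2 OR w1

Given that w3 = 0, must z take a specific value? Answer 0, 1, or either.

1

w3 = w2 OR w1 must be 0, so both w2 = 0 and w1 = 0.
Every assignment with w3 = 0 has z = 1; there are 1 such assignment(s).
  x=0, y=0, z=1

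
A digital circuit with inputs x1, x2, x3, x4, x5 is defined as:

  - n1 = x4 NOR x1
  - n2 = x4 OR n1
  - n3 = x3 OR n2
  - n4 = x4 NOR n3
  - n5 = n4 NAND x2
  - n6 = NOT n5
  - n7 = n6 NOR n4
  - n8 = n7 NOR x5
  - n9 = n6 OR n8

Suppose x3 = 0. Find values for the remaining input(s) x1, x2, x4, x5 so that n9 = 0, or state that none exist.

x1=0, x2=1, x4=1, x5=0

Check with x3 = 0 and x1=0, x2=1, x4=1, x5=0:
n1 = x4 NOR x1 = 1 NOR 0 = 0
n2 = x4 OR n1 = 1 OR 0 = 1
n3 = x3 OR n2 = 0 OR 1 = 1
n4 = x4 NOR n3 = 1 NOR 1 = 0
n5 = n4 NAND x2 = 0 NAND 1 = 1
n6 = NOT n5 = NOT 1 = 0
n7 = n6 NOR n4 = 0 NOR 0 = 1
n8 = n7 NOR x5 = 1 NOR 0 = 0
n9 = n6 OR n8 = 0 OR 0 = 0
So n9 = 0.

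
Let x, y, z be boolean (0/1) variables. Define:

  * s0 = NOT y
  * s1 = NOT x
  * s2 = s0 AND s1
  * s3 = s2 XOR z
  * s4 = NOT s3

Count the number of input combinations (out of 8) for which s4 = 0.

s4 = NOT s3 must be 0, so s3 = 1.
Enumerating the 8 input combinations, 4 give s4 = 0 and 4 give s4 = 1.

4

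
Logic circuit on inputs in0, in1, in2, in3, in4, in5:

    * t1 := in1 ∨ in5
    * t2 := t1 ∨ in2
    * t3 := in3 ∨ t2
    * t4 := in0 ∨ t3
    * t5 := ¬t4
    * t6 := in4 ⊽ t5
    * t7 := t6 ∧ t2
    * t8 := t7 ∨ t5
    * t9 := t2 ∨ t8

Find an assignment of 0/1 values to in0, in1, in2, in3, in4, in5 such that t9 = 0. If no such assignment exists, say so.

t9 = t2 ∨ t8 must be 0, so both t2 = 0 and t8 = 0.
t2 = t1 ∨ in2 must be 0, so both t1 = 0 and in2 = 0.
t8 = t7 ∨ t5 must be 0, so both t7 = 0 and t5 = 0.
Check with in0=1, in1=0, in2=0, in3=0, in4=1, in5=0:
t1 = in1 ∨ in5 = 0 ∨ 0 = 0
t2 = t1 ∨ in2 = 0 ∨ 0 = 0
t3 = in3 ∨ t2 = 0 ∨ 0 = 0
t4 = in0 ∨ t3 = 1 ∨ 0 = 1
t5 = ¬t4 = ¬1 = 0
t6 = in4 ⊽ t5 = 1 ⊽ 0 = 0
t7 = t6 ∧ t2 = 0 ∧ 0 = 0
t8 = t7 ∨ t5 = 0 ∨ 0 = 0
t9 = t2 ∨ t8 = 0 ∨ 0 = 0
So t9 = 0 as required.

in0=1, in1=0, in2=0, in3=0, in4=1, in5=0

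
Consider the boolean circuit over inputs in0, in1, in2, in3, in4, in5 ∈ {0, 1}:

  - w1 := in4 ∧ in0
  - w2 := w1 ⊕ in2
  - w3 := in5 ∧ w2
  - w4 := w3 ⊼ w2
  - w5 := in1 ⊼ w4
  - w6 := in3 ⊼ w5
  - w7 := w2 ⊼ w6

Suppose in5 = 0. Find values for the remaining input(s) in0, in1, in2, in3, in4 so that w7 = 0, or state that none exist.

Check with in5 = 0 and in0=0, in1=0, in2=1, in3=0, in4=0:
w1 = in4 ∧ in0 = 0 ∧ 0 = 0
w2 = w1 ⊕ in2 = 0 ⊕ 1 = 1
w3 = in5 ∧ w2 = 0 ∧ 1 = 0
w4 = w3 ⊼ w2 = 0 ⊼ 1 = 1
w5 = in1 ⊼ w4 = 0 ⊼ 1 = 1
w6 = in3 ⊼ w5 = 0 ⊼ 1 = 1
w7 = w2 ⊼ w6 = 1 ⊼ 1 = 0
So w7 = 0.

in0=0 in1=0 in2=1 in3=0 in4=0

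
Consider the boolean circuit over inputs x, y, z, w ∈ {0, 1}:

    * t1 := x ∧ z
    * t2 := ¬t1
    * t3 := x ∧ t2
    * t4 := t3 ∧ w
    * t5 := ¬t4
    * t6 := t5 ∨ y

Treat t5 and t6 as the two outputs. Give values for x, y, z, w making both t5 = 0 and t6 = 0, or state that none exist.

x=1, y=0, z=0, w=1

Check with x=1, y=0, z=0, w=1:
t1 = x ∧ z = 1 ∧ 0 = 0
t2 = ¬t1 = ¬0 = 1
t3 = x ∧ t2 = 1 ∧ 1 = 1
t4 = t3 ∧ w = 1 ∧ 1 = 1
t5 = ¬t4 = ¬1 = 0
t6 = t5 ∨ y = 0 ∨ 0 = 0
So t5 = 0 and t6 = 0.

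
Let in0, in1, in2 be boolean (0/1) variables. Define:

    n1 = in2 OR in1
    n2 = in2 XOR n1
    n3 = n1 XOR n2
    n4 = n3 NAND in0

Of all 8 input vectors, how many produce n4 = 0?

n4 = n3 NAND in0 must be 0, so both n3 = 1 and in0 = 1.
Satisfying assignments:
  in0=1, in1=0, in2=1
  in0=1, in1=1, in2=1

2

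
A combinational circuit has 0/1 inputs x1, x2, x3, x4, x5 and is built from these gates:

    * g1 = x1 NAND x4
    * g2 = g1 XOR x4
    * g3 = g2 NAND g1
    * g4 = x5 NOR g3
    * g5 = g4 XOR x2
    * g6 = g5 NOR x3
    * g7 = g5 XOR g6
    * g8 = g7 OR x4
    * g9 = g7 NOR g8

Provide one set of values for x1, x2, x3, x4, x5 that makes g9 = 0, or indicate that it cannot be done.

x1=0, x2=1, x3=1, x4=1, x5=0

Check with x1=0, x2=1, x3=1, x4=1, x5=0:
g1 = x1 NAND x4 = 0 NAND 1 = 1
g2 = g1 XOR x4 = 1 XOR 1 = 0
g3 = g2 NAND g1 = 0 NAND 1 = 1
g4 = x5 NOR g3 = 0 NOR 1 = 0
g5 = g4 XOR x2 = 0 XOR 1 = 1
g6 = g5 NOR x3 = 1 NOR 1 = 0
g7 = g5 XOR g6 = 1 XOR 0 = 1
g8 = g7 OR x4 = 1 OR 1 = 1
g9 = g7 NOR g8 = 1 NOR 1 = 0
So g9 = 0 as required.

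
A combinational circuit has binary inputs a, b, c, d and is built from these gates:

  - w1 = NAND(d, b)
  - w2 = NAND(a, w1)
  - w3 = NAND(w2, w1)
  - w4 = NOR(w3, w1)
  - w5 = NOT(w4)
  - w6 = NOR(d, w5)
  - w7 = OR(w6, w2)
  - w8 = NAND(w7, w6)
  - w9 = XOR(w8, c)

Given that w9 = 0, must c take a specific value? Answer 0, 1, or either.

1

w9 = XOR(w8, c) must be 0, so w8 and c are equal.
Every assignment with w9 = 0 has c = 1; there are 8 such assignment(s).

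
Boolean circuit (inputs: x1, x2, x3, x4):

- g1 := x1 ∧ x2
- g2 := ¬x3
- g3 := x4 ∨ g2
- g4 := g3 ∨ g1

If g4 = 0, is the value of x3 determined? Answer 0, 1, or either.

g4 = g3 ∨ g1 must be 0, so both g3 = 0 and g1 = 0.
g3 = x4 ∨ g2 must be 0, so both x4 = 0 and g2 = 0.
Every assignment with g4 = 0 has x3 = 1; there are 3 such assignment(s).
  x1=0, x2=0, x3=1, x4=0
  x1=0, x2=1, x3=1, x4=0
  x1=1, x2=0, x3=1, x4=0

1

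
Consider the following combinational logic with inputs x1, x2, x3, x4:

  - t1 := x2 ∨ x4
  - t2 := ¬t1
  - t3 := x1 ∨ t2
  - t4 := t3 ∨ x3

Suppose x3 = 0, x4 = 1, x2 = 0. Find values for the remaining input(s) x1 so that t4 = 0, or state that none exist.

x1=0

t4 = t3 ∨ x3 must be 0, so both t3 = 0 and x3 = 0.
Check with x3 = 0, x4 = 1, x2 = 0 and x1=0:
t1 = x2 ∨ x4 = 0 ∨ 1 = 1
t2 = ¬t1 = ¬1 = 0
t3 = x1 ∨ t2 = 0 ∨ 0 = 0
t4 = t3 ∨ x3 = 0 ∨ 0 = 0
So t4 = 0.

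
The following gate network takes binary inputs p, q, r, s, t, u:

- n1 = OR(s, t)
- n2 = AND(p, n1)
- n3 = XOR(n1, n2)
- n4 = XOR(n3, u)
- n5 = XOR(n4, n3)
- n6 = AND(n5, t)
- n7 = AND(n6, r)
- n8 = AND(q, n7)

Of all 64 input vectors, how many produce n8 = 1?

n8 = AND(q, n7) must be 1, so both q = 1 and n7 = 1.
n7 = AND(n6, r) must be 1, so both n6 = 1 and r = 1.
Enumerating the 64 input combinations, 4 give n8 = 1 and 60 give n8 = 0.

4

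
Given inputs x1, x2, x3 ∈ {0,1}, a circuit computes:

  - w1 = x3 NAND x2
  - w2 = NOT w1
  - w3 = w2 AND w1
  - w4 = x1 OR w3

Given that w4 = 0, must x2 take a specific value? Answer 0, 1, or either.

Both values of x2 occur among assignments with w4 = 0:
  x2=0: x1=0, x2=0, x3=0
  x2=1: x1=0, x2=1, x3=0

either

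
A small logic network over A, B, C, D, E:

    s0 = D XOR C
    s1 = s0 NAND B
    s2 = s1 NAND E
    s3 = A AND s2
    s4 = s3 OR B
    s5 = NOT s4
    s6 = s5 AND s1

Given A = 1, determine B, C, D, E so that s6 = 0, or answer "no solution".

B=1, C=1, D=1, E=0

s6 = s5 AND s1 must be 0, so at least one of s5, s1 is 0.
Check with A = 1 and B=1, C=1, D=1, E=0:
s0 = D XOR C = 1 XOR 1 = 0
s1 = s0 NAND B = 0 NAND 1 = 1
s2 = s1 NAND E = 1 NAND 0 = 1
s3 = A AND s2 = 1 AND 1 = 1
s4 = s3 OR B = 1 OR 1 = 1
s5 = NOT s4 = NOT 1 = 0
s6 = s5 AND s1 = 0 AND 1 = 0
So s6 = 0.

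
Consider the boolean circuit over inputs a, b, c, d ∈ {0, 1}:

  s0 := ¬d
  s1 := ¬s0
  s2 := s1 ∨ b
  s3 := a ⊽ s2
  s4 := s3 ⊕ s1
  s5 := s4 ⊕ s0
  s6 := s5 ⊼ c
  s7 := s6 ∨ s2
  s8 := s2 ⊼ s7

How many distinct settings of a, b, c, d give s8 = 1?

s8 = s2 ⊼ s7 must be 1, so at least one of s2, s7 is 0.
Satisfying assignments:
  a=0, b=0, c=0, d=0
  a=0, b=0, c=1, d=0
  a=1, b=0, c=0, d=0
  a=1, b=0, c=1, d=0

4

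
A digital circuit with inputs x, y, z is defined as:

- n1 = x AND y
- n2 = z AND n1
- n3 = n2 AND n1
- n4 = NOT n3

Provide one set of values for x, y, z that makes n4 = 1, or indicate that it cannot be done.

x=1, y=0, z=1

n4 = NOT n3 must be 1, so n3 = 0.
Check with x=1, y=0, z=1:
n1 = x AND y = 1 AND 0 = 0
n2 = z AND n1 = 1 AND 0 = 0
n3 = n2 AND n1 = 0 AND 0 = 0
n4 = NOT n3 = NOT 0 = 1
So n4 = 1 as required.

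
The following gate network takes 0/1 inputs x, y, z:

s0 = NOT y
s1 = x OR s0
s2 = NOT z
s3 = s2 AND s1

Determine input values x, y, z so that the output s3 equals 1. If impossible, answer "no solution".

x=1, y=1, z=0

s3 = s2 AND s1 must be 1, so both s2 = 1 and s1 = 1.
s2 = NOT z must be 1, so z = 0.
s1 = x OR s0 must be 1, so at least one of x, s0 is 1.
Check with x=1, y=1, z=0:
s0 = NOT y = NOT 1 = 0
s1 = x OR s0 = 1 OR 0 = 1
s2 = NOT z = NOT 0 = 1
s3 = s2 AND s1 = 1 AND 1 = 1
So s3 = 1 as required.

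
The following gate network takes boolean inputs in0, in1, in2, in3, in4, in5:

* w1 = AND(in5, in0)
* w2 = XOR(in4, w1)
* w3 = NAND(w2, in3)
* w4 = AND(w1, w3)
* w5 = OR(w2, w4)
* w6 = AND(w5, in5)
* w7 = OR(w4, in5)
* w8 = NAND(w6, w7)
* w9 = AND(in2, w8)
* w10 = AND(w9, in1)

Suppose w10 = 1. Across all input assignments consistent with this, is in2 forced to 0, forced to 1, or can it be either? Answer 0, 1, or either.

1

w10 = AND(w9, in1) must be 1, so both w9 = 1 and in1 = 1.
Every assignment with w10 = 1 has in2 = 1; there are 10 such assignment(s).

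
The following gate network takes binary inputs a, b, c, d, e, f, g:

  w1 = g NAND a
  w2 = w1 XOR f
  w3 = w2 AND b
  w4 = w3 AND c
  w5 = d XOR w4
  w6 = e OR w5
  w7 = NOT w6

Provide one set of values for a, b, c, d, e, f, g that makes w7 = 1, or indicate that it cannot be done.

a=0, b=0, c=0, d=0, e=0, f=1, g=1

w7 = NOT w6 must be 1, so w6 = 0.
w6 = e OR w5 must be 0, so both e = 0 and w5 = 0.
Check with a=0, b=0, c=0, d=0, e=0, f=1, g=1:
w1 = g NAND a = 1 NAND 0 = 1
w2 = w1 XOR f = 1 XOR 1 = 0
w3 = w2 AND b = 0 AND 0 = 0
w4 = w3 AND c = 0 AND 0 = 0
w5 = d XOR w4 = 0 XOR 0 = 0
w6 = e OR w5 = 0 OR 0 = 0
w7 = NOT w6 = NOT 0 = 1
So w7 = 1 as required.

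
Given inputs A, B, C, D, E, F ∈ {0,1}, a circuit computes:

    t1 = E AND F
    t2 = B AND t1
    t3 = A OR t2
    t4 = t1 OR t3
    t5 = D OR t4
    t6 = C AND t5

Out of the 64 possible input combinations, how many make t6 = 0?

38

t6 = C AND t5 must be 0, so at least one of C, t5 is 0.
Enumerating the 64 input combinations, 38 give t6 = 0 and 26 give t6 = 1.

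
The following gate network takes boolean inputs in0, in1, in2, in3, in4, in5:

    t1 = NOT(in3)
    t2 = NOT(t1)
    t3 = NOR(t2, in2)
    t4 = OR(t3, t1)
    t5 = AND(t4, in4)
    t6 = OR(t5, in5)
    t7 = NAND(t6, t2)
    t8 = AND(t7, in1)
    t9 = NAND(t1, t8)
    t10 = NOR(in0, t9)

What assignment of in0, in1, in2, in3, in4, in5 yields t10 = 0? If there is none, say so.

in0=1, in1=1, in2=1, in3=1, in4=0, in5=1

t10 = NOR(in0, t9) must be 0, so at least one of in0, t9 is 1.
Check with in0=1, in1=1, in2=1, in3=1, in4=0, in5=1:
t1 = NOT(in3) = NOT 1 = 0
t2 = NOT(t1) = NOT 0 = 1
t3 = NOR(t2, in2) = NOR(1, 1) = 0
t4 = OR(t3, t1) = OR(0, 0) = 0
t5 = AND(t4, in4) = AND(0, 0) = 0
t6 = OR(t5, in5) = OR(0, 1) = 1
t7 = NAND(t6, t2) = NAND(1, 1) = 0
t8 = AND(t7, in1) = AND(0, 1) = 0
t9 = NAND(t1, t8) = NAND(0, 0) = 1
t10 = NOR(in0, t9) = NOR(1, 1) = 0
So t10 = 0 as required.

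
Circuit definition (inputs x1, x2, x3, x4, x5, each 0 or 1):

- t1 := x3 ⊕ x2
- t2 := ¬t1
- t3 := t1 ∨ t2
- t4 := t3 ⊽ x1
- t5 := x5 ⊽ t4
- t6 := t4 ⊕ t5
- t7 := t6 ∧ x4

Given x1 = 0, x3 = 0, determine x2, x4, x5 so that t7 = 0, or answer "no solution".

t7 = t6 ∧ x4 must be 0, so at least one of t6, x4 is 0.
Check with x1 = 0, x3 = 0 and x2=0, x4=0, x5=0:
t1 = x3 ⊕ x2 = 0 ⊕ 0 = 0
t2 = ¬t1 = ¬0 = 1
t3 = t1 ∨ t2 = 0 ∨ 1 = 1
t4 = t3 ⊽ x1 = 1 ⊽ 0 = 0
t5 = x5 ⊽ t4 = 0 ⊽ 0 = 1
t6 = t4 ⊕ t5 = 0 ⊕ 1 = 1
t7 = t6 ∧ x4 = 1 ∧ 0 = 0
So t7 = 0.

x2=0 x4=0 x5=0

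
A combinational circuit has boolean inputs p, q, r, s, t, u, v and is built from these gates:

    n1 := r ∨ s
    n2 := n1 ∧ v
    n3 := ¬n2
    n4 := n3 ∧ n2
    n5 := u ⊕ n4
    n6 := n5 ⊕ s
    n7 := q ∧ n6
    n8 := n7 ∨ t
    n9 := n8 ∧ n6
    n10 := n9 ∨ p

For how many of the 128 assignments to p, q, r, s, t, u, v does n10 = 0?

40

n10 = n9 ∨ p must be 0, so both n9 = 0 and p = 0.
n9 = n8 ∧ n6 must be 0, so at least one of n8, n6 is 0.
Enumerating the 128 input combinations, 40 give n10 = 0 and 88 give n10 = 1.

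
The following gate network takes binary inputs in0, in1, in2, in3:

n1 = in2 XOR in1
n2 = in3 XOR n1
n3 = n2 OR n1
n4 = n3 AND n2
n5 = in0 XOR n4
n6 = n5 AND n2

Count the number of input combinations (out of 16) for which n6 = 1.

n6 = n5 AND n2 must be 1, so both n5 = 1 and n2 = 1.
n5 = in0 XOR n4 must be 1, so in0 and n4 differ.
Enumerating the 16 input combinations, 4 give n6 = 1 and 12 give n6 = 0.

4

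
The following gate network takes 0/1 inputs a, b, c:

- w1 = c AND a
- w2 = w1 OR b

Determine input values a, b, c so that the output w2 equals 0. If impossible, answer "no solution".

a=0, b=0, c=1

w2 = w1 OR b must be 0, so both w1 = 0 and b = 0.
w1 = c AND a must be 0, so at least one of c, a is 0.
Check with a=0, b=0, c=1:
w1 = c AND a = 1 AND 0 = 0
w2 = w1 OR b = 0 OR 0 = 0
So w2 = 0 as required.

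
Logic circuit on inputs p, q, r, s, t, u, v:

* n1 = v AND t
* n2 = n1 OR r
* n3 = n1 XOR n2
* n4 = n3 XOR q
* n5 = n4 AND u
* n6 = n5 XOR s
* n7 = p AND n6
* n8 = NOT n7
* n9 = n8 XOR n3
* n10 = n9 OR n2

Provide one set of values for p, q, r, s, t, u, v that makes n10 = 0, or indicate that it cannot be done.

p=1, q=1, r=0, s=1, t=0, u=0, v=0

n10 = n9 OR n2 must be 0, so both n9 = 0 and n2 = 0.
n9 = n8 XOR n3 must be 0, so n8 and n3 are equal.
Check with p=1, q=1, r=0, s=1, t=0, u=0, v=0:
n1 = v AND t = 0 AND 0 = 0
n2 = n1 OR r = 0 OR 0 = 0
n3 = n1 XOR n2 = 0 XOR 0 = 0
n4 = n3 XOR q = 0 XOR 1 = 1
n5 = n4 AND u = 1 AND 0 = 0
n6 = n5 XOR s = 0 XOR 1 = 1
n7 = p AND n6 = 1 AND 1 = 1
n8 = NOT n7 = NOT 1 = 0
n9 = n8 XOR n3 = 0 XOR 0 = 0
n10 = n9 OR n2 = 0 OR 0 = 0
So n10 = 0 as required.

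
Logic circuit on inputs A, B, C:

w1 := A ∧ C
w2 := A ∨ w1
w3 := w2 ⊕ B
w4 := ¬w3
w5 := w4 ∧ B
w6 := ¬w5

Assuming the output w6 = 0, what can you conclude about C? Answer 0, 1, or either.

either

Both values of C occur among assignments with w6 = 0:
  C=0: A=1, B=1, C=0
  C=1: A=1, B=1, C=1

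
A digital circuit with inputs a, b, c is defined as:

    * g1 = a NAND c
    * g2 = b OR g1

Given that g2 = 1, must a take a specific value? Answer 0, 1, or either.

either

Both values of a occur among assignments with g2 = 1:
  a=0: a=0, b=0, c=0
  a=1: a=1, b=0, c=0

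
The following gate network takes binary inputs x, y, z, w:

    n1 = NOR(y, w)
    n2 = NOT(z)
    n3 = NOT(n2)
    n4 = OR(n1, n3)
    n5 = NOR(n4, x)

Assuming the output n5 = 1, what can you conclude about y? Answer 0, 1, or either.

either

Both values of y occur among assignments with n5 = 1:
  y=0: x=0, y=0, z=0, w=1
  y=1: x=0, y=1, z=0, w=0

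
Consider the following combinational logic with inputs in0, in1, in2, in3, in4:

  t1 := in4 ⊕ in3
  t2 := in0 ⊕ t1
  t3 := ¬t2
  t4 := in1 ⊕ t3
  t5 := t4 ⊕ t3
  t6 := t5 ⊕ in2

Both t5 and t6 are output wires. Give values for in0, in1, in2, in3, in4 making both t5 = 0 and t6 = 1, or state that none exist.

in0=1, in1=0, in2=1, in3=0, in4=1

Check with in0=1, in1=0, in2=1, in3=0, in4=1:
t1 = in4 ⊕ in3 = 1 ⊕ 0 = 1
t2 = in0 ⊕ t1 = 1 ⊕ 1 = 0
t3 = ¬t2 = ¬0 = 1
t4 = in1 ⊕ t3 = 0 ⊕ 1 = 1
t5 = t4 ⊕ t3 = 1 ⊕ 1 = 0
t6 = t5 ⊕ in2 = 0 ⊕ 1 = 1
So t5 = 0 and t6 = 1.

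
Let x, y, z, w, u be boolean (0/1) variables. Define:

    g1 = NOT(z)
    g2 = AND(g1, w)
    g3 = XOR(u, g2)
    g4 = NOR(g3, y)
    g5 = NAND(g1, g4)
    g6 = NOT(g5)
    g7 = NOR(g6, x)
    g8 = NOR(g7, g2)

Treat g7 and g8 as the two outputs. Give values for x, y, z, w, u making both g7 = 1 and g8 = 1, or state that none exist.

Across all 32 input combinations, none give both g7 = 1 and g8 = 1.

no solution exists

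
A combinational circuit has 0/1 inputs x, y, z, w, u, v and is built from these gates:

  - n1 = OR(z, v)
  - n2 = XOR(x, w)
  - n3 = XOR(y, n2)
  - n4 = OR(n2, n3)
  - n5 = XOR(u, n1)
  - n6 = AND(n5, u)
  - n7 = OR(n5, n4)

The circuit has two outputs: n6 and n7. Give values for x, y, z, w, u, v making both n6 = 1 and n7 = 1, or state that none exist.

x=0, y=1, z=0, w=1, u=1, v=0

Check with x=0, y=1, z=0, w=1, u=1, v=0:
n1 = OR(z, v) = OR(0, 0) = 0
n2 = XOR(x, w) = XOR(0, 1) = 1
n3 = XOR(y, n2) = XOR(1, 1) = 0
n4 = OR(n2, n3) = OR(1, 0) = 1
n5 = XOR(u, n1) = XOR(1, 0) = 1
n6 = AND(n5, u) = AND(1, 1) = 1
n7 = OR(n5, n4) = OR(1, 1) = 1
So n6 = 1 and n7 = 1.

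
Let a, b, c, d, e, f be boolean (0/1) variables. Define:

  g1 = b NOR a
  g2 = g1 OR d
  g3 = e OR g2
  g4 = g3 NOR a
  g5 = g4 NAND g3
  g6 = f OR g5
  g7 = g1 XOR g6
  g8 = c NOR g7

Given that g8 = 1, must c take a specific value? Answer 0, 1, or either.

0

g8 = c NOR g7 must be 1, so both c = 0 and g7 = 0.
g7 = g1 XOR g6 must be 0, so g1 and g6 are equal.
Every assignment with g8 = 1 has c = 0; there are 8 such assignment(s).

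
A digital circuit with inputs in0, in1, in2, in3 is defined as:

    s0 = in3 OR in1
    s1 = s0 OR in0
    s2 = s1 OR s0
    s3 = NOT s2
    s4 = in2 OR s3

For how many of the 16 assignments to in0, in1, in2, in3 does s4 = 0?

s4 = in2 OR s3 must be 0, so both in2 = 0 and s3 = 0.
s3 = NOT s2 must be 0, so s2 = 1.
s2 = s1 OR s0 must be 1, so at least one of s1, s0 is 1.
Enumerating the 16 input combinations, 7 give s4 = 0 and 9 give s4 = 1.

7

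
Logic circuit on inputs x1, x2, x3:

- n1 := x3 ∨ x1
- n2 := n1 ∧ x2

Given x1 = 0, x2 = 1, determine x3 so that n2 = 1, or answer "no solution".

x3=1

n2 = n1 ∧ x2 must be 1, so both n1 = 1 and x2 = 1.
Check with x1 = 0, x2 = 1 and x3=1:
n1 = x3 ∨ x1 = 1 ∨ 0 = 1
n2 = n1 ∧ x2 = 1 ∧ 1 = 1
So n2 = 1.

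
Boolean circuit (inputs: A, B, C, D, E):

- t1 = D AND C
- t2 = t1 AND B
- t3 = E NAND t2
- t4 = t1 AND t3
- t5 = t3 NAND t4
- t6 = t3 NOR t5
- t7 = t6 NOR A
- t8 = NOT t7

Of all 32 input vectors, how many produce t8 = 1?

16

t8 = NOT t7 must be 1, so t7 = 0.
Enumerating the 32 input combinations, 16 give t8 = 1 and 16 give t8 = 0.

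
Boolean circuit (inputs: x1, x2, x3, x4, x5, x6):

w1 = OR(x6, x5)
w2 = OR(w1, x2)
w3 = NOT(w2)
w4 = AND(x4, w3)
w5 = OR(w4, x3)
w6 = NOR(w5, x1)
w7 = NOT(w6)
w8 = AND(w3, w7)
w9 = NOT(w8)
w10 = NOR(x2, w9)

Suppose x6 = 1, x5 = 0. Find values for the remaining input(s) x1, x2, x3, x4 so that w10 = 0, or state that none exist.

x1=0, x2=0, x3=1, x4=1

w10 = NOR(x2, w9) must be 0, so at least one of x2, w9 is 1.
Check with x6 = 1, x5 = 0 and x1=0, x2=0, x3=1, x4=1:
w1 = OR(x6, x5) = OR(1, 0) = 1
w2 = OR(w1, x2) = OR(1, 0) = 1
w3 = NOT(w2) = NOT 1 = 0
w4 = AND(x4, w3) = AND(1, 0) = 0
w5 = OR(w4, x3) = OR(0, 1) = 1
w6 = NOR(w5, x1) = NOR(1, 0) = 0
w7 = NOT(w6) = NOT 0 = 1
w8 = AND(w3, w7) = AND(0, 1) = 0
w9 = NOT(w8) = NOT 0 = 1
w10 = NOR(x2, w9) = NOR(0, 1) = 0
So w10 = 0.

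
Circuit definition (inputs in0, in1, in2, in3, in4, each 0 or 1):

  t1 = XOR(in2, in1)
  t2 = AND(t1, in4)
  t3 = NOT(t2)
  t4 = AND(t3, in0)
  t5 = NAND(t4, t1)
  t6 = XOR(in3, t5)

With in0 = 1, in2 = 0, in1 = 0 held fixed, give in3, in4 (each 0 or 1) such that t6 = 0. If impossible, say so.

t6 = XOR(in3, t5) must be 0, so in3 and t5 are equal.
Check with in0 = 1, in2 = 0, in1 = 0 and in3=1, in4=0:
t1 = XOR(in2, in1) = XOR(0, 0) = 0
t2 = AND(t1, in4) = AND(0, 0) = 0
t3 = NOT(t2) = NOT 0 = 1
t4 = AND(t3, in0) = AND(1, 1) = 1
t5 = NAND(t4, t1) = NAND(1, 0) = 1
t6 = XOR(in3, t5) = XOR(1, 1) = 0
So t6 = 0.

in3=1, in4=0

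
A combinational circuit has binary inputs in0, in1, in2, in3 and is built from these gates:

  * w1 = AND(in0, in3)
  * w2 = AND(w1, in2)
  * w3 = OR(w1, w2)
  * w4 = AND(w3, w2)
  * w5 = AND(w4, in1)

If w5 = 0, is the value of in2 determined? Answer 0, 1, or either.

Both values of in2 occur among assignments with w5 = 0:
  in2=0: in0=0, in1=0, in2=0, in3=0
  in2=1: in0=0, in1=0, in2=1, in3=0

either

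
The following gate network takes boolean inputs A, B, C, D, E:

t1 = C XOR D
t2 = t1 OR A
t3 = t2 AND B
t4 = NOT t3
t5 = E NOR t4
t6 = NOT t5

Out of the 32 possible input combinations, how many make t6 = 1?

t6 = NOT t5 must be 1, so t5 = 0.
Enumerating the 32 input combinations, 26 give t6 = 1 and 6 give t6 = 0.

26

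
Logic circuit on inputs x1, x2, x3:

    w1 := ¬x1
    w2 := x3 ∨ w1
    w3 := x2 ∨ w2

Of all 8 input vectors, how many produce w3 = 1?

w3 = x2 ∨ w2 must be 1, so at least one of x2, w2 is 1.
Enumerating the 8 input combinations, 7 give w3 = 1 and 1 give w3 = 0.

7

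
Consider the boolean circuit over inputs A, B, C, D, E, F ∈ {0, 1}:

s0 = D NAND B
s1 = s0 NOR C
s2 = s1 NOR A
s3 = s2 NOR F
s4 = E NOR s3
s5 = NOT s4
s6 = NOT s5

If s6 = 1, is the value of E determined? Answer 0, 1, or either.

s6 = NOT s5 must be 1, so s5 = 0.
s5 = NOT s4 must be 0, so s4 = 1.
s4 = E NOR s3 must be 1, so both E = 0 and s3 = 0.
Every assignment with s6 = 1 has E = 0; there are 23 such assignment(s).

0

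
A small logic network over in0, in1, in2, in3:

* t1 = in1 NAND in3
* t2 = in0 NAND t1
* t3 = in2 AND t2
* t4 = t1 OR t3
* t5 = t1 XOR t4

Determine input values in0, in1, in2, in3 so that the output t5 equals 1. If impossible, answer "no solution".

in0=0, in1=1, in2=1, in3=1

t5 = t1 XOR t4 must be 1, so t1 and t4 differ.
Check with in0=0, in1=1, in2=1, in3=1:
t1 = in1 NAND in3 = 1 NAND 1 = 0
t2 = in0 NAND t1 = 0 NAND 0 = 1
t3 = in2 AND t2 = 1 AND 1 = 1
t4 = t1 OR t3 = 0 OR 1 = 1
t5 = t1 XOR t4 = 0 XOR 1 = 1
So t5 = 1 as required.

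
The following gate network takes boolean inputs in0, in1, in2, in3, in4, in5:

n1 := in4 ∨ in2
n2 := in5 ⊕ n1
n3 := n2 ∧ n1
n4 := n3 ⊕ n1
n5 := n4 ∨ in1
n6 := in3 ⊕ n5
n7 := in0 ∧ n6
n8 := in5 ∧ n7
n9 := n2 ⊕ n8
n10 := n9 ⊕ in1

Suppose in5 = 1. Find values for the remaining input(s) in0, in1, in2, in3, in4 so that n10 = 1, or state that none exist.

n10 = n9 ⊕ in1 must be 1, so n9 and in1 differ.
Check with in5 = 1 and in0=1, in1=0, in2=1, in3=0, in4=1:
n1 = in4 ∨ in2 = 1 ∨ 1 = 1
n2 = in5 ⊕ n1 = 1 ⊕ 1 = 0
n3 = n2 ∧ n1 = 0 ∧ 1 = 0
n4 = n3 ⊕ n1 = 0 ⊕ 1 = 1
n5 = n4 ∨ in1 = 1 ∨ 0 = 1
n6 = in3 ⊕ n5 = 0 ⊕ 1 = 1
n7 = in0 ∧ n6 = 1 ∧ 1 = 1
n8 = in5 ∧ n7 = 1 ∧ 1 = 1
n9 = n2 ⊕ n8 = 0 ⊕ 1 = 1
n10 = n9 ⊕ in1 = 1 ⊕ 0 = 1
So n10 = 1.

in0=1, in1=0, in2=1, in3=0, in4=1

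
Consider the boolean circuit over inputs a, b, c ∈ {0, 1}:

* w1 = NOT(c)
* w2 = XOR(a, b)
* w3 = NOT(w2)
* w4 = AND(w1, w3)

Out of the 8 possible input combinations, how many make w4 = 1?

2

w4 = AND(w1, w3) must be 1, so both w1 = 1 and w3 = 1.
Satisfying assignments:
  a=0, b=0, c=0
  a=1, b=1, c=0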